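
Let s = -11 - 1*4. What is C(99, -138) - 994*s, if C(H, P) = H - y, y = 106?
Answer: 14903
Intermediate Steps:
s = -15 (s = -11 - 4 = -15)
C(H, P) = -106 + H (C(H, P) = H - 1*106 = H - 106 = -106 + H)
C(99, -138) - 994*s = (-106 + 99) - 994*(-15) = -7 + 14910 = 14903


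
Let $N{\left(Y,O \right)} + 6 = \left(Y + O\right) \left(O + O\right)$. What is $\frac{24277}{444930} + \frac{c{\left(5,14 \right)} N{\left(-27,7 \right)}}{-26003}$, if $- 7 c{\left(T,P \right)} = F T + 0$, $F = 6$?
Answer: $\frac{601424417}{80986603530} \approx 0.0074262$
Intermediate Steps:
$N{\left(Y,O \right)} = -6 + 2 O \left(O + Y\right)$ ($N{\left(Y,O \right)} = -6 + \left(Y + O\right) \left(O + O\right) = -6 + \left(O + Y\right) 2 O = -6 + 2 O \left(O + Y\right)$)
$c{\left(T,P \right)} = - \frac{6 T}{7}$ ($c{\left(T,P \right)} = - \frac{6 T + 0}{7} = - \frac{6 T}{7}$)
$\frac{24277}{444930} + \frac{c{\left(5,14 \right)} N{\left(-27,7 \right)}}{-26003} = \frac{24277}{444930} + \frac{\left(- \frac{6}{7}\right) 5 \left(-6 + 2 \cdot 7^{2} + 2 \cdot 7 \left(-27\right)\right)}{-26003} = 24277 \cdot \frac{1}{444930} + - \frac{30 \left(-6 + 2 \cdot 49 - 378\right)}{7} \left(- \frac{1}{26003}\right) = \frac{24277}{444930} + - \frac{30 \left(-6 + 98 - 378\right)}{7} \left(- \frac{1}{26003}\right) = \frac{24277}{444930} + \left(- \frac{30}{7}\right) \left(-286\right) \left(- \frac{1}{26003}\right) = \frac{24277}{444930} + \frac{8580}{7} \left(- \frac{1}{26003}\right) = \frac{24277}{444930} - \frac{8580}{182021} = \frac{601424417}{80986603530}$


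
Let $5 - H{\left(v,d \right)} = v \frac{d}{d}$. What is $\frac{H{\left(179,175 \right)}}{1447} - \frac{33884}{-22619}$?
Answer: $\frac{45094442}{32729693} \approx 1.3778$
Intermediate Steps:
$H{\left(v,d \right)} = 5 - v$ ($H{\left(v,d \right)} = 5 - v \frac{d}{d} = 5 - v 1 = 5 - v$)
$\frac{H{\left(179,175 \right)}}{1447} - \frac{33884}{-22619} = \frac{5 - 179}{1447} - \frac{33884}{-22619} = \left(5 - 179\right) \frac{1}{1447} - - \frac{33884}{22619} = \left(-174\right) \frac{1}{1447} + \frac{33884}{22619} = - \frac{174}{1447} + \frac{33884}{22619} = \frac{45094442}{32729693}$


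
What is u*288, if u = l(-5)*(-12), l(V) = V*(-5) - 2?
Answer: -79488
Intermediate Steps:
l(V) = -2 - 5*V (l(V) = -5*V - 2 = -2 - 5*V)
u = -276 (u = (-2 - 5*(-5))*(-12) = (-2 + 25)*(-12) = 23*(-12) = -276)
u*288 = -276*288 = -79488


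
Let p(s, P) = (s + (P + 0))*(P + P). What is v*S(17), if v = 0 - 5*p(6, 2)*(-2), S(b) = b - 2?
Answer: 4800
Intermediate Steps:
S(b) = -2 + b
p(s, P) = 2*P*(P + s) (p(s, P) = (s + P)*(2*P) = (P + s)*(2*P) = 2*P*(P + s))
v = 320 (v = 0 - 5*2*2*(2 + 6)*(-2) = 0 - 5*2*2*8*(-2) = 0 - 160*(-2) = 0 - 5*(-64) = 0 + 320 = 320)
v*S(17) = 320*(-2 + 17) = 320*15 = 4800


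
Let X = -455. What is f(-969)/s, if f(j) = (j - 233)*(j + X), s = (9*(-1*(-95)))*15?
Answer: 1711648/12825 ≈ 133.46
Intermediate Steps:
s = 12825 (s = (9*95)*15 = 855*15 = 12825)
f(j) = (-455 + j)*(-233 + j) (f(j) = (j - 233)*(j - 455) = (-233 + j)*(-455 + j) = (-455 + j)*(-233 + j))
f(-969)/s = (106015 + (-969)**2 - 688*(-969))/12825 = (106015 + 938961 + 666672)*(1/12825) = 1711648*(1/12825) = 1711648/12825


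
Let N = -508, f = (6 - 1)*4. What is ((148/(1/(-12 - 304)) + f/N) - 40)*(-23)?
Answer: 136726283/127 ≈ 1.0766e+6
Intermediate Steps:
f = 20 (f = 5*4 = 20)
((148/(1/(-12 - 304)) + f/N) - 40)*(-23) = ((148/(1/(-12 - 304)) + 20/(-508)) - 40)*(-23) = ((148/(1/(-316)) + 20*(-1/508)) - 40)*(-23) = ((148/(-1/316) - 5/127) - 40)*(-23) = ((148*(-316) - 5/127) - 40)*(-23) = ((-46768 - 5/127) - 40)*(-23) = (-5939541/127 - 40)*(-23) = -5944621/127*(-23) = 136726283/127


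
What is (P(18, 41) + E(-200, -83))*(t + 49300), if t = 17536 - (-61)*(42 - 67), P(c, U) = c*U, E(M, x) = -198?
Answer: 35267940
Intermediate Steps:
P(c, U) = U*c
t = 16011 (t = 17536 - (-61)*(-25) = 17536 - 1*1525 = 17536 - 1525 = 16011)
(P(18, 41) + E(-200, -83))*(t + 49300) = (41*18 - 198)*(16011 + 49300) = (738 - 198)*65311 = 540*65311 = 35267940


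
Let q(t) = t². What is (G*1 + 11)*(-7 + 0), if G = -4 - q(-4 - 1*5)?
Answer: 518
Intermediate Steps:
G = -85 (G = -4 - (-4 - 1*5)² = -4 - (-4 - 5)² = -4 - 1*(-9)² = -4 - 1*81 = -4 - 81 = -85)
(G*1 + 11)*(-7 + 0) = (-85*1 + 11)*(-7 + 0) = (-85 + 11)*(-7) = -74*(-7) = 518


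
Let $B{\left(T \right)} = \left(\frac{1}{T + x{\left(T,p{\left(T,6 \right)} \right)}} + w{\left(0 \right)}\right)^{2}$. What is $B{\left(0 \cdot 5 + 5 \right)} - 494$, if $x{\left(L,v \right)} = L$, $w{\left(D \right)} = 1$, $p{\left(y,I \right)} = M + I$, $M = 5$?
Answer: $- \frac{49279}{100} \approx -492.79$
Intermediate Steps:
$p{\left(y,I \right)} = 5 + I$
$B{\left(T \right)} = \left(1 + \frac{1}{2 T}\right)^{2}$ ($B{\left(T \right)} = \left(\frac{1}{T + T} + 1\right)^{2} = \left(\frac{1}{2 T} + 1\right)^{2} = \left(1 + \frac{1}{2 T}\right)^{2}$)
$B{\left(0 \cdot 5 + 5 \right)} - 494 = \frac{\left(1 + 2 \left(0 \cdot 5 + 5\right)\right)^{2}}{4 \left(0 \cdot 5 + 5\right)^{2}} - 494 = \frac{\left(1 + 2 \left(0 + 5\right)\right)^{2}}{4 \left(0 + 5\right)^{2}} - 494 = \frac{\left(1 + 2 \cdot 5\right)^{2}}{4 \cdot 25} - 494 = \frac{1}{4} \cdot \frac{1}{25} \left(1 + 10\right)^{2} - 494 = \frac{1}{4} \cdot \frac{1}{25} \cdot 11^{2} - 494 = \frac{1}{4} \cdot \frac{1}{25} \cdot 121 - 494 = \frac{121}{100} - 494 = - \frac{49279}{100}$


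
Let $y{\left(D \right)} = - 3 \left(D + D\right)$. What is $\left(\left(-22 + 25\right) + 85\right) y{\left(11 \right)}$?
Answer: $-5808$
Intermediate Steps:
$y{\left(D \right)} = - 6 D$ ($y{\left(D \right)} = - 3 \cdot 2 D = - 6 D$)
$\left(\left(-22 + 25\right) + 85\right) y{\left(11 \right)} = \left(\left(-22 + 25\right) + 85\right) \left(\left(-6\right) 11\right) = \left(3 + 85\right) \left(-66\right) = 88 \left(-66\right) = -5808$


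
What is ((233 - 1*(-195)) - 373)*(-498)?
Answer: -27390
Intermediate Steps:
((233 - 1*(-195)) - 373)*(-498) = ((233 + 195) - 373)*(-498) = (428 - 373)*(-498) = 55*(-498) = -27390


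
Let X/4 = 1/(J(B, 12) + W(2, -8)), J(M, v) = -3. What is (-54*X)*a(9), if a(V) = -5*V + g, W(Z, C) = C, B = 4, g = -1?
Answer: -9936/11 ≈ -903.27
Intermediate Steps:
a(V) = -1 - 5*V (a(V) = -5*V - 1 = -1 - 5*V)
X = -4/11 (X = 4/(-3 - 8) = 4/(-11) = 4*(-1/11) = -4/11 ≈ -0.36364)
(-54*X)*a(9) = (-54*(-4/11))*(-1 - 5*9) = 216*(-1 - 45)/11 = (216/11)*(-46) = -9936/11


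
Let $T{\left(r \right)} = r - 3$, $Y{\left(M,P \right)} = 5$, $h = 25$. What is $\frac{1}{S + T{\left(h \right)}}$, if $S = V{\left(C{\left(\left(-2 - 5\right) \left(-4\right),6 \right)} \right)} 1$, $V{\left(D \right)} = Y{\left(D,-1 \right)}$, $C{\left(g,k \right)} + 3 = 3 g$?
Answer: $\frac{1}{27} \approx 0.037037$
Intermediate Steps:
$C{\left(g,k \right)} = -3 + 3 g$
$V{\left(D \right)} = 5$
$T{\left(r \right)} = -3 + r$ ($T{\left(r \right)} = r - 3 = -3 + r$)
$S = 5$ ($S = 5 \cdot 1 = 5$)
$\frac{1}{S + T{\left(h \right)}} = \frac{1}{5 + \left(-3 + 25\right)} = \frac{1}{5 + 22} = \frac{1}{27}$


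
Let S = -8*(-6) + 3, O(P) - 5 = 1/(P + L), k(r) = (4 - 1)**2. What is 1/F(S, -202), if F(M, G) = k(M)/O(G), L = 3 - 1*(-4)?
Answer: 974/1755 ≈ 0.55499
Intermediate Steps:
L = 7 (L = 3 + 4 = 7)
k(r) = 9 (k(r) = 3**2 = 9)
O(P) = 5 + 1/(7 + P) (O(P) = 5 + 1/(P + 7) = 5 + 1/(7 + P))
S = 51 (S = 48 + 3 = 51)
F(M, G) = 9*(7 + G)/(36 + 5*G) (F(M, G) = 9/(((36 + 5*G)/(7 + G))) = 9*((7 + G)/(36 + 5*G)) = 9*(7 + G)/(36 + 5*G))
1/F(S, -202) = 1/(9*(7 - 202)/(36 + 5*(-202))) = 1/(9*(-195)/(36 - 1010)) = 1/(9*(-195)/(-974)) = 1/(9*(-1/974)*(-195)) = 1/(1755/974) = 974/1755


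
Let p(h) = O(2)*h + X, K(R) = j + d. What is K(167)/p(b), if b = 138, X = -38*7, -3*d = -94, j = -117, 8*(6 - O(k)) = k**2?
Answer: -257/1479 ≈ -0.17377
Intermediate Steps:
O(k) = 6 - k**2/8
d = 94/3 (d = -1/3*(-94) = 94/3 ≈ 31.333)
K(R) = -257/3 (K(R) = -117 + 94/3 = -257/3)
X = -266
p(h) = -266 + 11*h/2 (p(h) = (6 - 1/8*2**2)*h - 266 = (6 - 1/8*4)*h - 266 = (6 - 1/2)*h - 266 = 11*h/2 - 266 = -266 + 11*h/2)
K(167)/p(b) = -257/(3*(-266 + (11/2)*138)) = -257/(3*(-266 + 759)) = -257/3/493 = -257/3*1/493 = -257/1479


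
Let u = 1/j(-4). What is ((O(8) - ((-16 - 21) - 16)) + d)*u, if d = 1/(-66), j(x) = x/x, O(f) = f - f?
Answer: 3497/66 ≈ 52.985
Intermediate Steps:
O(f) = 0
j(x) = 1
u = 1 (u = 1/1 = 1)
d = -1/66 ≈ -0.015152
((O(8) - ((-16 - 21) - 16)) + d)*u = ((0 - ((-16 - 21) - 16)) - 1/66)*1 = ((0 - (-37 - 16)) - 1/66)*1 = ((0 - 1*(-53)) - 1/66)*1 = ((0 + 53) - 1/66)*1 = (53 - 1/66)*1 = (3497/66)*1 = 3497/66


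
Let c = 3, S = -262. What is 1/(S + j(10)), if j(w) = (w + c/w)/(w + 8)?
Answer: -180/47057 ≈ -0.0038251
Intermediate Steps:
j(w) = (w + 3/w)/(8 + w) (j(w) = (w + 3/w)/(w + 8) = (w + 3/w)/(8 + w))
1/(S + j(10)) = 1/(-262 + (3 + 10²)/(10*(8 + 10))) = 1/(-262 + (⅒)*(3 + 100)/18) = 1/(-262 + (⅒)*(1/18)*103) = 1/(-262 + 103/180) = 1/(-47057/180) = -180/47057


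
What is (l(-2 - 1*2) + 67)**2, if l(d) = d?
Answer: 3969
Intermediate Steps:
(l(-2 - 1*2) + 67)**2 = ((-2 - 1*2) + 67)**2 = ((-2 - 2) + 67)**2 = (-4 + 67)**2 = 63**2 = 3969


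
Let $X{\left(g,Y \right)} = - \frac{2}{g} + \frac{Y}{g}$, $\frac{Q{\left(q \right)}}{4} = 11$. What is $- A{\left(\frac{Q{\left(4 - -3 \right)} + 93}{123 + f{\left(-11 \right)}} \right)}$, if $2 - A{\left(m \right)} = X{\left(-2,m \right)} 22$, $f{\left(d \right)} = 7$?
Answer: $\frac{1093}{130} \approx 8.4077$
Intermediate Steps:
$Q{\left(q \right)} = 44$ ($Q{\left(q \right)} = 4 \cdot 11 = 44$)
$A{\left(m \right)} = -20 + 11 m$ ($A{\left(m \right)} = 2 - \frac{-2 + m}{-2} \cdot 22 = 2 - - \frac{-2 + m}{2} \cdot 22 = 2 - \left(1 - \frac{m}{2}\right) 22 = 2 - \left(22 - 11 m\right) = 2 + \left(-22 + 11 m\right) = -20 + 11 m$)
$- A{\left(\frac{Q{\left(4 - -3 \right)} + 93}{123 + f{\left(-11 \right)}} \right)} = - (-20 + 11 \frac{44 + 93}{123 + 7}) = - (-20 + 11 \cdot \frac{137}{130}) = - (-20 + \frac{1507}{130}) = \left(-1\right) \left(- \frac{1093}{130}\right) = \frac{1093}{130}$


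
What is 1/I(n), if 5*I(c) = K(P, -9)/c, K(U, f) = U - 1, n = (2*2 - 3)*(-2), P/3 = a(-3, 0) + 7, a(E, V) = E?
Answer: -10/11 ≈ -0.90909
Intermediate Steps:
P = 12 (P = 3*(-3 + 7) = 3*4 = 12)
n = -2 (n = (4 - 3)*(-2) = 1*(-2) = -2)
K(U, f) = -1 + U
I(c) = 11/(5*c) (I(c) = ((-1 + 12)/c)/5 = (11/c)/5 = 11/(5*c))
1/I(n) = 1/((11/5)/(-2)) = 1/((11/5)*(-½)) = 1/(-11/10) = -10/11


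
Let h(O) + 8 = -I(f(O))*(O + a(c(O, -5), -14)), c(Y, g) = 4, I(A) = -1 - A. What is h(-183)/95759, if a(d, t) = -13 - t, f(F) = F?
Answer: 33116/95759 ≈ 0.34583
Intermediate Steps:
h(O) = -8 - (1 + O)*(-1 - O) (h(O) = -8 - (-1 - O)*(O + (-13 - 1*(-14))) = -8 - (-1 - O)*(O + (-13 + 14)) = -8 - (-1 - O)*(O + 1) = -8 - (-1 - O)*(1 + O) = -8 - (1 + O)*(-1 - O))
h(-183)/95759 = (-7 - 183 - 183*(1 - 183))/95759 = (-7 - 183 - 183*(-182))*(1/95759) = (-7 - 183 + 33306)*(1/95759) = 33116*(1/95759) = 33116/95759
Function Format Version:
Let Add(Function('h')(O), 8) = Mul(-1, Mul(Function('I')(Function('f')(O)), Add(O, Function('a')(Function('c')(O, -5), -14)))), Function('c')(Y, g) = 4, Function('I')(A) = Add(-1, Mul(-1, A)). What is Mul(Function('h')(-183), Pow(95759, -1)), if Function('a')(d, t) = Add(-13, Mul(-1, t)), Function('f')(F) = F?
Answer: Rational(33116, 95759) ≈ 0.34583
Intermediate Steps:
Function('h')(O) = Add(-8, Mul(-1, Add(1, O), Add(-1, Mul(-1, O)))) (Function('h')(O) = Add(-8, Mul(-1, Mul(Add(-1, Mul(-1, O)), Add(O, Add(-13, Mul(-1, -14)))))) = Add(-8, Mul(-1, Mul(Add(-1, Mul(-1, O)), Add(O, Add(-13, 14))))) = Add(-8, Mul(-1, Mul(Add(-1, Mul(-1, O)), Add(O, 1)))) = Add(-8, Mul(-1, Mul(Add(-1, Mul(-1, O)), Add(1, O)))) = Add(-8, Mul(-1, Mul(Add(1, O), Add(-1, Mul(-1, O))))) = Add(-8, Mul(-1, Add(1, O), Add(-1, Mul(-1, O)))))
Mul(Function('h')(-183), Pow(95759, -1)) = Mul(Add(-7, -183, Mul(-183, Add(1, -183))), Pow(95759, -1)) = Mul(Add(-7, -183, Mul(-183, -182)), Rational(1, 95759)) = Mul(Add(-7, -183, 33306), Rational(1, 95759)) = Mul(33116, Rational(1, 95759)) = Rational(33116, 95759)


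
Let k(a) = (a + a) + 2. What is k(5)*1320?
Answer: 15840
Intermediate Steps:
k(a) = 2 + 2*a (k(a) = 2*a + 2 = 2 + 2*a)
k(5)*1320 = (2 + 2*5)*1320 = (2 + 10)*1320 = 12*1320 = 15840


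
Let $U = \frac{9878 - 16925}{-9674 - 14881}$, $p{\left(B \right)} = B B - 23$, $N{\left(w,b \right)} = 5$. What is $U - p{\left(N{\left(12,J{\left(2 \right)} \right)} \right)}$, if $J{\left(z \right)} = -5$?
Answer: $- \frac{14021}{8185} \approx -1.713$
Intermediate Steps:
$p{\left(B \right)} = -23 + B^{2}$ ($p{\left(B \right)} = B^{2} - 23 = -23 + B^{2}$)
$U = \frac{2349}{8185}$ ($U = - \frac{7047}{-24555} = \left(-7047\right) \left(- \frac{1}{24555}\right) = \frac{2349}{8185} \approx 0.28699$)
$U - p{\left(N{\left(12,J{\left(2 \right)} \right)} \right)} = \frac{2349}{8185} - \left(-23 + 5^{2}\right) = \frac{2349}{8185} - \left(-23 + 25\right) = \frac{2349}{8185} - 2 = - \frac{14021}{8185}$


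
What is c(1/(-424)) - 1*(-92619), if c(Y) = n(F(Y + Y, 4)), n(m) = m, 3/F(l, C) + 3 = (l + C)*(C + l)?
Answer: 53957833995/582577 ≈ 92619.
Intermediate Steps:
F(l, C) = 3/(-3 + (C + l)²) (F(l, C) = 3/(-3 + (l + C)*(C + l)) = 3/(-3 + (C + l)*(C + l)) = 3/(-3 + (C + l)²))
c(Y) = 3/(-3 + (4 + 2*Y)²) (c(Y) = 3/(-3 + (4 + (Y + Y))²) = 3/(-3 + (4 + 2*Y)²))
c(1/(-424)) - 1*(-92619) = 3/(-3 + 4*(2 + 1/(-424))²) - 1*(-92619) = 3/(-3 + 4*(2 - 1/424)²) + 92619 = 3/(-3 + 4*(847/424)²) + 92619 = 3/(-3 + 4*(717409/179776)) + 92619 = 3/(-3 + 717409/44944) + 92619 = 3/(582577/44944) + 92619 = 3*(44944/582577) + 92619 = 134832/582577 + 92619 = 53957833995/582577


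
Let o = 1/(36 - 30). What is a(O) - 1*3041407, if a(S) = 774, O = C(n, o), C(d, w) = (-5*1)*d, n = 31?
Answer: -3040633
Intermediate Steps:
o = 1/6 ≈ 0.16667
C(d, w) = -5*d
O = -155 (O = -5*31 = -155)
a(O) - 1*3041407 = 774 - 1*3041407 = 774 - 3041407 = -3040633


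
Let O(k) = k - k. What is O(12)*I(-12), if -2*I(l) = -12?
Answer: 0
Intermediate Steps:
I(l) = 6 (I(l) = -½*(-12) = 6)
O(k) = 0
O(12)*I(-12) = 0*6 = 0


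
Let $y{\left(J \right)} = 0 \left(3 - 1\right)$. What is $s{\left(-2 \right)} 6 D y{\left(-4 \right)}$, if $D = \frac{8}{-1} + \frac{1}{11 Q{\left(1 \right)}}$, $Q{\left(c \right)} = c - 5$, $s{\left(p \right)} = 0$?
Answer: $0$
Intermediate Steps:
$y{\left(J \right)} = 0$ ($y{\left(J \right)} = 0 \cdot 2 = 0$)
$Q{\left(c \right)} = -5 + c$
$D = - \frac{353}{44}$ ($D = \frac{8}{-1} + \frac{1}{11 \left(-5 + 1\right)} = 8 \left(-1\right) + \frac{1}{11 \left(-4\right)} = -8 + \frac{1}{11} \left(- \frac{1}{4}\right) = -8 - \frac{1}{44} = - \frac{353}{44} \approx -8.0227$)
$s{\left(-2 \right)} 6 D y{\left(-4 \right)} = 0 \cdot 6 \left(- \frac{353}{44}\right) 0 = 0 \left(- \frac{1059}{22}\right) 0 = 0 \cdot 0 = 0$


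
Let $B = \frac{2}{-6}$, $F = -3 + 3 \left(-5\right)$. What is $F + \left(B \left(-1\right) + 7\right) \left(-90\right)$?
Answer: $-678$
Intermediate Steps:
$F = -18$ ($F = -3 - 15 = -18$)
$B = - \frac{1}{3}$ ($B = 2 \left(- \frac{1}{6}\right) = - \frac{1}{3} \approx -0.33333$)
$F + \left(B \left(-1\right) + 7\right) \left(-90\right) = -18 + \left(\left(- \frac{1}{3}\right) \left(-1\right) + 7\right) \left(-90\right) = -18 + \left(\frac{1}{3} + 7\right) \left(-90\right) = -18 + \frac{22}{3} \left(-90\right) = -18 - 660 = -678$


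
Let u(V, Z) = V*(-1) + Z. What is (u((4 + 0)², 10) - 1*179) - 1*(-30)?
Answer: -155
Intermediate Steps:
u(V, Z) = Z - V (u(V, Z) = -V + Z = Z - V)
(u((4 + 0)², 10) - 1*179) - 1*(-30) = ((10 - (4 + 0)²) - 1*179) - 1*(-30) = ((10 - 1*4²) - 179) + 30 = ((10 - 1*16) - 179) + 30 = ((10 - 16) - 179) + 30 = (-6 - 179) + 30 = -185 + 30 = -155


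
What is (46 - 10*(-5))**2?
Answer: 9216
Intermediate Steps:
(46 - 10*(-5))**2 = (46 + 50)**2 = 96**2 = 9216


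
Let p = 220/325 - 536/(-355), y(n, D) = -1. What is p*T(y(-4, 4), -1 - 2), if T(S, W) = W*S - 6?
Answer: -30276/4615 ≈ -6.5603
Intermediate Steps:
T(S, W) = -6 + S*W (T(S, W) = S*W - 6 = -6 + S*W)
p = 10092/4615 (p = 220*(1/325) - 536*(-1/355) = 44/65 + 536/355 = 10092/4615 ≈ 2.1868)
p*T(y(-4, 4), -1 - 2) = 10092*(-6 - (-1 - 2))/4615 = 10092*(-6 - 1*(-3))/4615 = 10092*(-6 + 3)/4615 = (10092/4615)*(-3) = -30276/4615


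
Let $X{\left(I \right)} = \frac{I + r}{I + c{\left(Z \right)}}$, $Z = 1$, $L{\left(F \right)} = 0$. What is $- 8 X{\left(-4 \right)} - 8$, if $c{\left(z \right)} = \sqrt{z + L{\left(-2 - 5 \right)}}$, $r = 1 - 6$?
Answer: $-32$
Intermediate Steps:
$r = -5$ ($r = 1 - 6 = -5$)
$c{\left(z \right)} = \sqrt{z}$ ($c{\left(z \right)} = \sqrt{z + 0} = \sqrt{z}$)
$X{\left(I \right)} = \frac{-5 + I}{1 + I}$ ($X{\left(I \right)} = \frac{I - 5}{I + \sqrt{1}} = \frac{-5 + I}{I + 1} = \frac{-5 + I}{1 + I}$)
$- 8 X{\left(-4 \right)} - 8 = - 8 \frac{-5 - 4}{1 - 4} - 8 = - 8 \frac{1}{-3} \left(-9\right) - 8 = - 8 \left(\left(- \frac{1}{3}\right) \left(-9\right)\right) - 8 = \left(-8\right) 3 - 8 = -24 - 8 = -32$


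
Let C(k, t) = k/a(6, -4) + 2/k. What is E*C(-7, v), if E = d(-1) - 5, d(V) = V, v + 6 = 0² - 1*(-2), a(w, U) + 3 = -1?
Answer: -123/14 ≈ -8.7857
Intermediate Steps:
a(w, U) = -4 (a(w, U) = -3 - 1 = -4)
v = -4 (v = -6 + (0² - 1*(-2)) = -6 + (0 + 2) = -6 + 2 = -4)
C(k, t) = 2/k - k/4 (C(k, t) = k/(-4) + 2/k = k*(-¼) + 2/k = -k/4 + 2/k = 2/k - k/4)
E = -6 (E = -1 - 5 = -6)
E*C(-7, v) = -6*(2/(-7) - ¼*(-7)) = -6*(2*(-⅐) + 7/4) = -6*(-2/7 + 7/4) = -6*41/28 = -123/14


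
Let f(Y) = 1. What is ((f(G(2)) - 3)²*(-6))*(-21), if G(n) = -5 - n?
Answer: 504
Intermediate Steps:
((f(G(2)) - 3)²*(-6))*(-21) = ((1 - 3)²*(-6))*(-21) = ((-2)²*(-6))*(-21) = (4*(-6))*(-21) = -24*(-21) = 504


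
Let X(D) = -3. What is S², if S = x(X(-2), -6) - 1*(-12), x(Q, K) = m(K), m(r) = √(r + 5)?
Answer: (12 + I)² ≈ 143.0 + 24.0*I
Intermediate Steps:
m(r) = √(5 + r)
x(Q, K) = √(5 + K)
S = 12 + I (S = √(5 - 6) - 1*(-12) = √(-1) + 12 = I + 12 = 12 + I ≈ 12.0 + 1.0*I)
S² = (12 + I)²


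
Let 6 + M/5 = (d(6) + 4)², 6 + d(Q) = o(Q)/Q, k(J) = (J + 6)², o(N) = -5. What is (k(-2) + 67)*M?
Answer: 30295/36 ≈ 841.53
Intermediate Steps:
k(J) = (6 + J)²
d(Q) = -6 - 5/Q
M = 365/36 (M = -30 + 5*((-6 - 5/6) + 4)² = -30 + 5*((-6 - 5*⅙) + 4)² = -30 + 5*((-6 - ⅚) + 4)² = -30 + 5*(-41/6 + 4)² = -30 + 5*(-17/6)² = -30 + 5*(289/36) = -30 + 1445/36 = 365/36 ≈ 10.139)
(k(-2) + 67)*M = ((6 - 2)² + 67)*(365/36) = (4² + 67)*(365/36) = (16 + 67)*(365/36) = 83*(365/36) = 30295/36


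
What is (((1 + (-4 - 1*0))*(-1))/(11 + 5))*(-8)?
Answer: -3/2 ≈ -1.5000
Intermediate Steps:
(((1 + (-4 - 1*0))*(-1))/(11 + 5))*(-8) = (((1 + (-4 + 0))*(-1))/16)*(-8) = (((1 - 4)*(-1))*(1/16))*(-8) = (-3*(-1)*(1/16))*(-8) = (3*(1/16))*(-8) = (3/16)*(-8) = -3/2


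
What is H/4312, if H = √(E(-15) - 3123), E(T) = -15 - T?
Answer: 3*I*√347/4312 ≈ 0.01296*I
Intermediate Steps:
H = 3*I*√347 (H = √((-15 - 1*(-15)) - 3123) = √((-15 + 15) - 3123) = √(0 - 3123) = √(-3123) = 3*I*√347 ≈ 55.884*I)
H/4312 = (3*I*√347)/4312 = (3*I*√347)*(1/4312) = 3*I*√347/4312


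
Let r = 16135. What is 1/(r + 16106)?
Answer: 1/32241 ≈ 3.1016e-5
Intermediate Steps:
1/(r + 16106) = 1/(16135 + 16106) = 1/32241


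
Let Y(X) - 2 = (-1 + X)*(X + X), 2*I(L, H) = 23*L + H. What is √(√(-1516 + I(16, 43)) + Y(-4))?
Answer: √(168 + 2*I*√5242)/2 ≈ 6.9803 + 2.5931*I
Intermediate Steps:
I(L, H) = H/2 + 23*L/2 (I(L, H) = (23*L + H)/2 = (H + 23*L)/2 = H/2 + 23*L/2)
Y(X) = 2 + 2*X*(-1 + X) (Y(X) = 2 + (-1 + X)*(X + X) = 2 + (-1 + X)*(2*X) = 2 + 2*X*(-1 + X))
√(√(-1516 + I(16, 43)) + Y(-4)) = √(√(-1516 + ((½)*43 + (23/2)*16)) + (2 - 2*(-4) + 2*(-4)²)) = √(√(-1516 + (43/2 + 184)) + (2 + 8 + 2*16)) = √(√(-1516 + 411/2) + (2 + 8 + 32)) = √(√(-2621/2) + 42) = √(I*√5242/2 + 42) = √(42 + I*√5242/2)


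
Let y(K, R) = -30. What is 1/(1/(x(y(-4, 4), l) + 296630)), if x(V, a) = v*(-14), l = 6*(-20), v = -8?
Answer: 296742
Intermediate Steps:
l = -120
x(V, a) = 112 (x(V, a) = -8*(-14) = 112)
1/(1/(x(y(-4, 4), l) + 296630)) = 1/(1/(112 + 296630)) = 1/(1/296742) = 296742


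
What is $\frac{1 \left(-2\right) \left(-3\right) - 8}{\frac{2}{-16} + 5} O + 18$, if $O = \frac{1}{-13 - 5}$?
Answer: $\frac{6326}{351} \approx 18.023$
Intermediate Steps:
$O = - \frac{1}{18}$ ($O = \frac{1}{-18} = - \frac{1}{18} \approx -0.055556$)
$\frac{1 \left(-2\right) \left(-3\right) - 8}{\frac{2}{-16} + 5} O + 18 = \frac{1 \left(-2\right) \left(-3\right) - 8}{\frac{2}{-16} + 5} \left(- \frac{1}{18}\right) + 18 = \frac{\left(-2\right) \left(-3\right) - 8}{2 \left(- \frac{1}{16}\right) + 5} \left(- \frac{1}{18}\right) + 18 = \frac{6 - 8}{- \frac{1}{8} + 5} \left(- \frac{1}{18}\right) + 18 = - \frac{2}{\frac{39}{8}} \left(- \frac{1}{18}\right) + 18 = \left(-2\right) \frac{8}{39} \left(- \frac{1}{18}\right) + 18 = \left(- \frac{16}{39}\right) \left(- \frac{1}{18}\right) + 18 = \frac{8}{351} + 18 = \frac{6326}{351}$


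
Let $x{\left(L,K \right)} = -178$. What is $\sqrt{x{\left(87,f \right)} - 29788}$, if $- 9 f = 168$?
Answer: $i \sqrt{29966} \approx 173.11 i$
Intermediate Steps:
$f = - \frac{56}{3}$ ($f = \left(- \frac{1}{9}\right) 168 = - \frac{56}{3} \approx -18.667$)
$\sqrt{x{\left(87,f \right)} - 29788} = \sqrt{-178 - 29788} = \sqrt{-29966} = i \sqrt{29966}$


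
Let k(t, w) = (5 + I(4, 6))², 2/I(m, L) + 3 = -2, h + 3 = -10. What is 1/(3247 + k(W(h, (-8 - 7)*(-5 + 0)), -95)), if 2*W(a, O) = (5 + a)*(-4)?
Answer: 25/81704 ≈ 0.00030598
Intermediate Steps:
h = -13 (h = -3 - 10 = -13)
I(m, L) = -⅖ (I(m, L) = 2/(-3 - 2) = 2/(-5) = 2*(-⅕) = -⅖)
W(a, O) = -10 - 2*a (W(a, O) = ((5 + a)*(-4))/2 = (-20 - 4*a)/2 = -10 - 2*a)
k(t, w) = 529/25 (k(t, w) = (5 - ⅖)² = (23/5)² = 529/25)
1/(3247 + k(W(h, (-8 - 7)*(-5 + 0)), -95)) = 1/(3247 + 529/25) = 1/(81704/25) = 25/81704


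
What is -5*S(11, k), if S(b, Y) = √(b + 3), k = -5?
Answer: -5*√14 ≈ -18.708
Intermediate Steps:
S(b, Y) = √(3 + b)
-5*S(11, k) = -5*√(3 + 11) = -5*√14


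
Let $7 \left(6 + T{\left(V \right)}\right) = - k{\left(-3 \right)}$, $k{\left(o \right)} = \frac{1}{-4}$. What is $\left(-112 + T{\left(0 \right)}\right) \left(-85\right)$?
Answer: $\frac{280755}{28} \approx 10027.0$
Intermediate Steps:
$k{\left(o \right)} = - \frac{1}{4}$
$T{\left(V \right)} = - \frac{167}{28}$ ($T{\left(V \right)} = -6 + \frac{\left(-1\right) \left(- \frac{1}{4}\right)}{7} = -6 + \frac{1}{7} \cdot \frac{1}{4} = -6 + \frac{1}{28} = - \frac{167}{28}$)
$\left(-112 + T{\left(0 \right)}\right) \left(-85\right) = \left(-112 - \frac{167}{28}\right) \left(-85\right) = \left(- \frac{3303}{28}\right) \left(-85\right) = \frac{280755}{28}$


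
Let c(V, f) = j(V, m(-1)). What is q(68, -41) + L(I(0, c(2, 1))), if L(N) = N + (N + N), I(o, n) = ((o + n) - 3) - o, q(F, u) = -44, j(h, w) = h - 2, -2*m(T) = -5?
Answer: -53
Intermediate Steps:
m(T) = 5/2 (m(T) = -½*(-5) = 5/2)
j(h, w) = -2 + h
c(V, f) = -2 + V
I(o, n) = -3 + n (I(o, n) = ((n + o) - 3) - o = (-3 + n + o) - o = -3 + n)
L(N) = 3*N (L(N) = N + 2*N = 3*N)
q(68, -41) + L(I(0, c(2, 1))) = -44 + 3*(-3 + (-2 + 2)) = -44 + 3*(-3 + 0) = -44 + 3*(-3) = -44 - 9 = -53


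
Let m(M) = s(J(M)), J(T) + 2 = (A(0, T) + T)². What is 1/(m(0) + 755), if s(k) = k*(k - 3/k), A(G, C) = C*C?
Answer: 1/756 ≈ 0.0013228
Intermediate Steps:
A(G, C) = C²
J(T) = -2 + (T + T²)² (J(T) = -2 + (T² + T)² = -2 + (T + T²)²)
m(M) = -3 + (-2 + M²*(1 + M)²)²
1/(m(0) + 755) = 1/((-3 + (-2 + 0²*(1 + 0)²)²) + 755) = 1/((-3 + (-2 + 0*1²)²) + 755) = 1/((-3 + (-2 + 0*1)²) + 755) = 1/((-3 + (-2 + 0)²) + 755) = 1/((-3 + (-2)²) + 755) = 1/((-3 + 4) + 755) = 1/(1 + 755) = 1/756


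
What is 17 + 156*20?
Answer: 3137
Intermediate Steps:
17 + 156*20 = 17 + 3120 = 3137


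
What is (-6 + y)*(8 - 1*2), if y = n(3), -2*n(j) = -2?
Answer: -30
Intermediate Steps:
n(j) = 1 (n(j) = -½*(-2) = 1)
y = 1
(-6 + y)*(8 - 1*2) = (-6 + 1)*(8 - 1*2) = -5*(8 - 2) = -5*6 = -30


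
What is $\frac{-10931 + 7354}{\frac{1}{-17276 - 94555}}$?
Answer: $400019487$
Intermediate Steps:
$\frac{-10931 + 7354}{\frac{1}{-17276 - 94555}} = - \frac{3577}{\frac{1}{-111831}} = - \frac{3577}{- \frac{1}{111831}} = \left(-3577\right) \left(-111831\right) = 400019487$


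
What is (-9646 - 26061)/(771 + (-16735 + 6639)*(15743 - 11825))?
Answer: 35707/39555357 ≈ 0.00090271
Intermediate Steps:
(-9646 - 26061)/(771 + (-16735 + 6639)*(15743 - 11825)) = -35707/(771 - 10096*3918) = -35707/(771 - 39556128) = -35707/(-39555357) = -35707*(-1/39555357) = 35707/39555357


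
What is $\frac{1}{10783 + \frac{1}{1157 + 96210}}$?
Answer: $\frac{97367}{1049908362} \approx 9.2739 \cdot 10^{-5}$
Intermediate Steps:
$\frac{1}{10783 + \frac{1}{1157 + 96210}} = \frac{1}{10783 + \frac{1}{97367}} = \frac{1}{\frac{1049908362}{97367}} = \frac{97367}{1049908362}$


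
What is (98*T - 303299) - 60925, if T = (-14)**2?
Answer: -345016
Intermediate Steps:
T = 196
(98*T - 303299) - 60925 = (98*196 - 303299) - 60925 = (19208 - 303299) - 60925 = -284091 - 60925 = -345016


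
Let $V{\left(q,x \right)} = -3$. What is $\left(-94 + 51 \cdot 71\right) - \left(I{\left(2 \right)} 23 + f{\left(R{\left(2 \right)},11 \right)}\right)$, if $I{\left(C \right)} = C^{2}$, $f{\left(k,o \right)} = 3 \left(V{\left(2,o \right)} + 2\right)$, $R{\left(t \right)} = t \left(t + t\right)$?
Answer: $3438$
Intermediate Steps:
$R{\left(t \right)} = 2 t^{2}$ ($R{\left(t \right)} = t 2 t = 2 t^{2}$)
$f{\left(k,o \right)} = -3$ ($f{\left(k,o \right)} = 3 \left(-3 + 2\right) = 3 \left(-1\right) = -3$)
$\left(-94 + 51 \cdot 71\right) - \left(I{\left(2 \right)} 23 + f{\left(R{\left(2 \right)},11 \right)}\right) = \left(-94 + 51 \cdot 71\right) - \left(2^{2} \cdot 23 - 3\right) = \left(-94 + 3621\right) - \left(4 \cdot 23 - 3\right) = 3527 - \left(92 - 3\right) = 3527 - 89 = 3438$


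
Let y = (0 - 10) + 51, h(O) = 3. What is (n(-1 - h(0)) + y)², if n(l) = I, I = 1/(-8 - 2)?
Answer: 167281/100 ≈ 1672.8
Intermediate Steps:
y = 41 (y = -10 + 51 = 41)
I = -⅒ (I = 1/(-10) = -⅒ ≈ -0.10000)
n(l) = -⅒
(n(-1 - h(0)) + y)² = (-⅒ + 41)² = (409/10)² = 167281/100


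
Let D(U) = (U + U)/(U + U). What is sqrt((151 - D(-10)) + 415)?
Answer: sqrt(565) ≈ 23.770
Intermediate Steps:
D(U) = 1 (D(U) = (2*U)/((2*U)) = (2*U)*(1/(2*U)) = 1)
sqrt((151 - D(-10)) + 415) = sqrt((151 - 1*1) + 415) = sqrt((151 - 1) + 415) = sqrt(150 + 415) = sqrt(565)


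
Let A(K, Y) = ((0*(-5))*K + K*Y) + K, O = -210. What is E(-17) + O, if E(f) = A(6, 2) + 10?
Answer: -182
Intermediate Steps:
A(K, Y) = K + K*Y (A(K, Y) = (0*K + K*Y) + K = (0 + K*Y) + K = K*Y + K = K + K*Y)
E(f) = 28 (E(f) = 6*(1 + 2) + 10 = 6*3 + 10 = 18 + 10 = 28)
E(-17) + O = 28 - 210 = -182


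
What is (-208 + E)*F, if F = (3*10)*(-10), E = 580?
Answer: -111600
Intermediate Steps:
F = -300 (F = 30*(-10) = -300)
(-208 + E)*F = (-208 + 580)*(-300) = 372*(-300) = -111600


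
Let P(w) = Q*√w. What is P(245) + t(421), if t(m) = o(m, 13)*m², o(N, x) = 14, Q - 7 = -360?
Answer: 2481374 - 2471*√5 ≈ 2.4758e+6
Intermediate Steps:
Q = -353 (Q = 7 - 360 = -353)
P(w) = -353*√w
t(m) = 14*m²
P(245) + t(421) = -2471*√5 + 14*421² = -2471*√5 + 14*177241 = -2471*√5 + 2481374 = 2481374 - 2471*√5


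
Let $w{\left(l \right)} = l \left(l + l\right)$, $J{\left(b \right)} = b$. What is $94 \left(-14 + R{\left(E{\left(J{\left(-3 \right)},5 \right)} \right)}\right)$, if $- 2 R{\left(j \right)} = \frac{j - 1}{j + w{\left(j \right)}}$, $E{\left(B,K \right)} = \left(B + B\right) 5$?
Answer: $- \frac{2327863}{1770} \approx -1315.2$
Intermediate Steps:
$w{\left(l \right)} = 2 l^{2}$ ($w{\left(l \right)} = l 2 l = 2 l^{2}$)
$E{\left(B,K \right)} = 10 B$ ($E{\left(B,K \right)} = 2 B 5 = 10 B$)
$R{\left(j \right)} = - \frac{-1 + j}{2 \left(j + 2 j^{2}\right)}$ ($R{\left(j \right)} = - \frac{\left(j - 1\right) \frac{1}{j + 2 j^{2}}}{2} = - \frac{\left(-1 + j\right) \frac{1}{j + 2 j^{2}}}{2} = - \frac{\frac{1}{j + 2 j^{2}} \left(-1 + j\right)}{2} = - \frac{-1 + j}{2 \left(j + 2 j^{2}\right)}$)
$94 \left(-14 + R{\left(E{\left(J{\left(-3 \right)},5 \right)} \right)}\right) = 94 \left(-14 + \frac{1 - 10 \left(-3\right)}{2 \cdot 10 \left(-3\right) \left(1 + 2 \cdot 10 \left(-3\right)\right)}\right) = 94 \left(-14 + \frac{1 - -30}{2 \left(-30\right) \left(1 + 2 \left(-30\right)\right)}\right) = 94 \left(-14 + \frac{1}{2} \left(- \frac{1}{30}\right) \frac{1}{1 - 60} \left(1 + 30\right)\right) = 94 \left(-14 + \frac{1}{2} \left(- \frac{1}{30}\right) \frac{1}{-59} \cdot 31\right) = 94 \left(-14 + \frac{1}{2} \left(- \frac{1}{30}\right) \left(- \frac{1}{59}\right) 31\right) = 94 \left(-14 + \frac{31}{3540}\right) = 94 \left(- \frac{49529}{3540}\right) = - \frac{2327863}{1770}$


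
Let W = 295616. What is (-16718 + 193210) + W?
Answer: 472108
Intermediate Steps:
(-16718 + 193210) + W = (-16718 + 193210) + 295616 = 176492 + 295616 = 472108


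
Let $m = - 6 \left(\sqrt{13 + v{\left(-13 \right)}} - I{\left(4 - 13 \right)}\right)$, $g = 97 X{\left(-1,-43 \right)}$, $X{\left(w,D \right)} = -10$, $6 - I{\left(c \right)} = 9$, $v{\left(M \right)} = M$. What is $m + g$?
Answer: $-988$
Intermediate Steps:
$I{\left(c \right)} = -3$ ($I{\left(c \right)} = 6 - 9 = -3$)
$g = -970$ ($g = 97 \left(-10\right) = -970$)
$m = -18$ ($m = - 6 \left(\sqrt{13 - 13} - -3\right) = - 6 \left(\sqrt{0} + 3\right) = - 6 \left(0 + 3\right) = \left(-6\right) 3 = -18$)
$m + g = -18 - 970 = -988$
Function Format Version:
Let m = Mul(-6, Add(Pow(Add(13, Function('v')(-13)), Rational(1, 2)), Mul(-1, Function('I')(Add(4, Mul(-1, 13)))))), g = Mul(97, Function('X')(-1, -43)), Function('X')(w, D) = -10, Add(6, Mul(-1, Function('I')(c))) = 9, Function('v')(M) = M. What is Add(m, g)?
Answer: -988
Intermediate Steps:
Function('I')(c) = -3 (Function('I')(c) = Add(6, Mul(-1, 9)) = Add(6, -9) = -3)
g = -970 (g = Mul(97, -10) = -970)
m = -18 (m = Mul(-6, Add(Pow(Add(13, -13), Rational(1, 2)), Mul(-1, -3))) = Mul(-6, Add(Pow(0, Rational(1, 2)), 3)) = Mul(-6, Add(0, 3)) = Mul(-6, 3) = -18)
Add(m, g) = Add(-18, -970) = -988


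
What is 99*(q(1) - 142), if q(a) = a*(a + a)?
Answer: -13860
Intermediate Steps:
q(a) = 2*a² (q(a) = a*(2*a) = 2*a²)
99*(q(1) - 142) = 99*(2*1² - 142) = 99*(2*1 - 142) = 99*(2 - 142) = 99*(-140) = -13860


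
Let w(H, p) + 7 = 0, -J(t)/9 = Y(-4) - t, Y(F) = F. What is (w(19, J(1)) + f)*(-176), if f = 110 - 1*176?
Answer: 12848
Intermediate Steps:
J(t) = 36 + 9*t (J(t) = -9*(-4 - t) = 36 + 9*t)
w(H, p) = -7 (w(H, p) = -7 + 0 = -7)
f = -66 (f = 110 - 176 = -66)
(w(19, J(1)) + f)*(-176) = (-7 - 66)*(-176) = -73*(-176) = 12848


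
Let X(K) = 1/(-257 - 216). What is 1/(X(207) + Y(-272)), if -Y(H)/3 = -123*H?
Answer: -473/47474065 ≈ -9.9633e-6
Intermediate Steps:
Y(H) = 369*H (Y(H) = -(-369)*H = 369*H)
X(K) = -1/473 (X(K) = 1/(-473) = -1/473)
1/(X(207) + Y(-272)) = 1/(-1/473 + 369*(-272)) = 1/(-1/473 - 100368) = 1/(-47474065/473) = -473/47474065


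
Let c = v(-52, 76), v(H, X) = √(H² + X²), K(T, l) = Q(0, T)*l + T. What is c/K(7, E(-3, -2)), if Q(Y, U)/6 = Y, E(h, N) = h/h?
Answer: 4*√530/7 ≈ 13.155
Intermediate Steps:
E(h, N) = 1
Q(Y, U) = 6*Y
K(T, l) = T (K(T, l) = (6*0)*l + T = 0*l + T = 0 + T = T)
c = 4*√530 (c = √((-52)² + 76²) = √(2704 + 5776) = √8480 = 4*√530 ≈ 92.087)
c/K(7, E(-3, -2)) = (4*√530)/7 = (4*√530)*(⅐) = 4*√530/7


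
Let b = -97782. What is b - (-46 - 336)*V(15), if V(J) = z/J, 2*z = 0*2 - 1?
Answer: -1466921/15 ≈ -97795.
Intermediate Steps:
z = -½ (z = (0*2 - 1)/2 = (0 - 1)/2 = (½)*(-1) = -½ ≈ -0.50000)
V(J) = -1/(2*J)
b - (-46 - 336)*V(15) = -97782 - (-46 - 336)*(-½/15) = -97782 - (-382)*(-½*1/15) = -97782 - (-382)*(-1)/30 = -97782 - 1*191/15 = -97782 - 191/15 = -1466921/15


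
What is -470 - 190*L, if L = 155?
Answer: -29920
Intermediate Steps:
-470 - 190*L = -470 - 190*155 = -470 - 29450 = -29920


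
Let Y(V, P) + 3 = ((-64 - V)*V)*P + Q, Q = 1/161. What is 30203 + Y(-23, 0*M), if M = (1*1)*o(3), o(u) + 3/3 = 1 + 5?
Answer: 4862201/161 ≈ 30200.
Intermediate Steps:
o(u) = 5 (o(u) = -1 + (1 + 5) = -1 + 6 = 5)
M = 5 (M = (1*1)*5 = 1*5 = 5)
Q = 1/161 ≈ 0.0062112
Y(V, P) = -482/161 + P*V*(-64 - V) (Y(V, P) = -3 + (((-64 - V)*V)*P + 1/161) = -3 + ((V*(-64 - V))*P + 1/161) = -3 + (P*V*(-64 - V) + 1/161) = -3 + (1/161 + P*V*(-64 - V)) = -482/161 + P*V*(-64 - V))
30203 + Y(-23, 0*M) = 30203 + (-482/161 - 1*0*5*(-23)² - 64*0*5*(-23)) = 30203 + (-482/161 - 1*0*529 - 64*0*(-23)) = 30203 + (-482/161 + 0 + 0) = 30203 - 482/161 = 4862201/161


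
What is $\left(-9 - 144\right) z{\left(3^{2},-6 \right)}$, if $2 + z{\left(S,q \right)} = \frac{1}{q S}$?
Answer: $\frac{1853}{6} \approx 308.83$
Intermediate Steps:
$z{\left(S,q \right)} = -2 + \frac{1}{S q}$ ($z{\left(S,q \right)} = -2 + \frac{1}{q S} = -2 + \frac{1}{S q}$)
$\left(-9 - 144\right) z{\left(3^{2},-6 \right)} = \left(-9 - 144\right) \left(-2 + \frac{1}{3^{2} \left(-6\right)}\right) = - 153 \left(-2 + \frac{1}{9} \left(- \frac{1}{6}\right)\right) = - 153 \left(-2 - \frac{1}{54}\right) = \left(-153\right) \left(- \frac{109}{54}\right) = \frac{1853}{6}$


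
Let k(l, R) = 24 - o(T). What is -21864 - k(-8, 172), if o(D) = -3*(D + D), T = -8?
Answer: -21840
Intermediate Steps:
o(D) = -6*D
k(l, R) = -24 (k(l, R) = 24 - (-6)*(-8) = 24 - 1*48 = 24 - 48 = -24)
-21864 - k(-8, 172) = -21864 - 1*(-24) = -21864 + 24 = -21840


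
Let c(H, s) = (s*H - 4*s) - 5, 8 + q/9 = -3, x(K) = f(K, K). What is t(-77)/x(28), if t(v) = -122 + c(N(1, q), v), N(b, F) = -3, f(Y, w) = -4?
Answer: -103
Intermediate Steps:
x(K) = -4
q = -99 (q = -72 + 9*(-3) = -72 - 27 = -99)
c(H, s) = -5 - 4*s + H*s (c(H, s) = (H*s - 4*s) - 5 = (-4*s + H*s) - 5 = -5 - 4*s + H*s)
t(v) = -127 - 7*v (t(v) = -122 + (-5 - 4*v - 3*v) = -122 + (-5 - 7*v) = -127 - 7*v)
t(-77)/x(28) = (-127 - 7*(-77))/(-4) = (-127 + 539)*(-¼) = 412*(-¼) = -103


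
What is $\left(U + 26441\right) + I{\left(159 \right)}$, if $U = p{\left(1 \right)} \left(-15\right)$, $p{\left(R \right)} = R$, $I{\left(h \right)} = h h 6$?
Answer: $178112$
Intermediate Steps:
$I{\left(h \right)} = 6 h^{2}$ ($I{\left(h \right)} = h^{2} \cdot 6 = 6 h^{2}$)
$U = -15$ ($U = 1 \left(-15\right) = -15$)
$\left(U + 26441\right) + I{\left(159 \right)} = \left(-15 + 26441\right) + 6 \cdot 159^{2} = 26426 + 6 \cdot 25281 = 26426 + 151686 = 178112$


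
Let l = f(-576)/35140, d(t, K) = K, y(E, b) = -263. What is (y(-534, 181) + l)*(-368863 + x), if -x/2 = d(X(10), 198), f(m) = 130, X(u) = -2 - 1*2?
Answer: 341257720771/3514 ≈ 9.7114e+7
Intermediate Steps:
X(u) = -4 (X(u) = -2 - 2 = -4)
x = -396 (x = -2*198 = -396)
l = 13/3514 (l = 130/35140 = 130*(1/35140) = 13/3514 ≈ 0.0036995)
(y(-534, 181) + l)*(-368863 + x) = (-263 + 13/3514)*(-368863 - 396) = -924169/3514*(-369259) = 341257720771/3514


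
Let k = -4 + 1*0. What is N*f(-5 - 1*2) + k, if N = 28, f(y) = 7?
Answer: 192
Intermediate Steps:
k = -4 (k = -4 + 0 = -4)
N*f(-5 - 1*2) + k = 28*7 - 4 = 196 - 4 = 192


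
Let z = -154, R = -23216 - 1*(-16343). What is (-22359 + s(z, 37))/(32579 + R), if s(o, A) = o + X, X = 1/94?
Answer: -2116221/2416364 ≈ -0.87579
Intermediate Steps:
R = -6873 (R = -23216 + 16343 = -6873)
X = 1/94 ≈ 0.010638
s(o, A) = 1/94 + o (s(o, A) = o + 1/94 = 1/94 + o)
(-22359 + s(z, 37))/(32579 + R) = (-22359 + (1/94 - 154))/(32579 - 6873) = (-22359 - 14475/94)/25706 = -2116221/94*1/25706 = -2116221/2416364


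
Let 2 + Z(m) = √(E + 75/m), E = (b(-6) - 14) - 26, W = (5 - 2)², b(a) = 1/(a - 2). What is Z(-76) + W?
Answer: 7 + I*√237462/76 ≈ 7.0 + 6.4118*I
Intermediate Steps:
b(a) = 1/(-2 + a)
W = 9 (W = 3² = 9)
E = -321/8 (E = (1/(-2 - 6) - 14) - 26 = (1/(-8) - 14) - 26 = (-⅛ - 14) - 26 = -113/8 - 26 = -321/8 ≈ -40.125)
Z(m) = -2 + √(-321/8 + 75/m)
Z(-76) + W = (-2 + √(-642 + 1200/(-76))/4) + 9 = (-2 + √(-642 + 1200*(-1/76))/4) + 9 = (-2 + √(-642 - 300/19)/4) + 9 = (-2 + √(-12498/19)/4) + 9 = (-2 + (I*√237462/19)/4) + 9 = (-2 + I*√237462/76) + 9 = 7 + I*√237462/76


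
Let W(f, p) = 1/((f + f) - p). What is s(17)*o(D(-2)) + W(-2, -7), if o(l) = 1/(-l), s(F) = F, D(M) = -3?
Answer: 6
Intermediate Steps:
W(f, p) = 1/(-p + 2*f) (W(f, p) = 1/(2*f - p) = 1/(-p + 2*f))
o(l) = -1/l
s(17)*o(D(-2)) + W(-2, -7) = 17*(-1/(-3)) + 1/(-1*(-7) + 2*(-2)) = 17*(-1*(-⅓)) + 1/(7 - 4) = 17*(⅓) + 1/3 = 17/3 + ⅓ = 6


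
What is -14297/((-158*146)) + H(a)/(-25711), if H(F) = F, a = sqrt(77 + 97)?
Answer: 14297/23068 - sqrt(174)/25711 ≈ 0.61926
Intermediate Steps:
a = sqrt(174) ≈ 13.191
-14297/((-158*146)) + H(a)/(-25711) = -14297/((-158*146)) + sqrt(174)/(-25711) = -14297/(-23068) + sqrt(174)*(-1/25711) = -14297*(-1/23068) - sqrt(174)/25711 = 14297/23068 - sqrt(174)/25711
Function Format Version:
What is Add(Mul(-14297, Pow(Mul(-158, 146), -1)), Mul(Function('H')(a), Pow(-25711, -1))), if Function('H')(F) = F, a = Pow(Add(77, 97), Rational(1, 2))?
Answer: Add(Rational(14297, 23068), Mul(Rational(-1, 25711), Pow(174, Rational(1, 2)))) ≈ 0.61926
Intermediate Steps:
a = Pow(174, Rational(1, 2)) ≈ 13.191
Add(Mul(-14297, Pow(Mul(-158, 146), -1)), Mul(Function('H')(a), Pow(-25711, -1))) = Add(Mul(-14297, Pow(Mul(-158, 146), -1)), Mul(Pow(174, Rational(1, 2)), Pow(-25711, -1))) = Add(Mul(-14297, Pow(-23068, -1)), Mul(Pow(174, Rational(1, 2)), Rational(-1, 25711))) = Add(Mul(-14297, Rational(-1, 23068)), Mul(Rational(-1, 25711), Pow(174, Rational(1, 2)))) = Add(Rational(14297, 23068), Mul(Rational(-1, 25711), Pow(174, Rational(1, 2))))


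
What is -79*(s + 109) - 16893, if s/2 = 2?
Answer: -25820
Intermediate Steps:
s = 4 (s = 2*2 = 4)
-79*(s + 109) - 16893 = -79*(4 + 109) - 16893 = -79*113 - 16893 = -8927 - 16893 = -25820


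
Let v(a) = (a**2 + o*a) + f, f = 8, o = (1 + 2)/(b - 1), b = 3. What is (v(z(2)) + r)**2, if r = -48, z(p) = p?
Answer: 1089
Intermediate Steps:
o = 3/2 (o = (1 + 2)/(3 - 1) = 3/2 ≈ 1.5000)
v(a) = 8 + a**2 + 3*a/2 (v(a) = (a**2 + 3*a/2) + 8 = 8 + a**2 + 3*a/2)
(v(z(2)) + r)**2 = ((8 + 2**2 + (3/2)*2) - 48)**2 = ((8 + 4 + 3) - 48)**2 = (15 - 48)**2 = (-33)**2 = 1089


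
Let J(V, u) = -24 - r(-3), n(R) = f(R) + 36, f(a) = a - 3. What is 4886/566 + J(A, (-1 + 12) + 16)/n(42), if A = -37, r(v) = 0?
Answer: 58811/7075 ≈ 8.3125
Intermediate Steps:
f(a) = -3 + a
n(R) = 33 + R (n(R) = (-3 + R) + 36 = 33 + R)
J(V, u) = -24 (J(V, u) = -24 - 1*0 = -24 + 0 = -24)
4886/566 + J(A, (-1 + 12) + 16)/n(42) = 4886/566 - 24/(33 + 42) = 4886*(1/566) - 24/75 = 2443/283 - 24*1/75 = 2443/283 - 8/25 = 58811/7075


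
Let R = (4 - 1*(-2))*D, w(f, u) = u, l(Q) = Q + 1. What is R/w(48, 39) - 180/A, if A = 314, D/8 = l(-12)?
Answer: -28802/2041 ≈ -14.112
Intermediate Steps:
l(Q) = 1 + Q
D = -88 (D = 8*(1 - 12) = 8*(-11) = -88)
R = -528 (R = (4 - 1*(-2))*(-88) = (4 + 2)*(-88) = 6*(-88) = -528)
R/w(48, 39) - 180/A = -528/39 - 180/314 = -528*1/39 - 180*1/314 = -176/13 - 90/157 = -28802/2041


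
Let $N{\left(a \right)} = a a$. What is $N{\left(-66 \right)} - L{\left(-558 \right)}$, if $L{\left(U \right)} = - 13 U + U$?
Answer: $-2340$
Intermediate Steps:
$N{\left(a \right)} = a^{2}$
$L{\left(U \right)} = - 12 U$
$N{\left(-66 \right)} - L{\left(-558 \right)} = \left(-66\right)^{2} - \left(-12\right) \left(-558\right) = 4356 - 6696 = -2340$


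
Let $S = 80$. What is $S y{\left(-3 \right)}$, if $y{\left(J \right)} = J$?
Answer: $-240$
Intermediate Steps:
$S y{\left(-3 \right)} = 80 \left(-3\right) = -240$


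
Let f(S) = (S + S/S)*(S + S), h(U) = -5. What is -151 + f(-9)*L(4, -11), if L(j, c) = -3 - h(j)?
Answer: 137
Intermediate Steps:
L(j, c) = 2 (L(j, c) = -3 - 1*(-5) = -3 + 5 = 2)
f(S) = 2*S*(1 + S) (f(S) = (S + 1)*(2*S) = (1 + S)*(2*S) = 2*S*(1 + S))
-151 + f(-9)*L(4, -11) = -151 + (2*(-9)*(1 - 9))*2 = -151 + (2*(-9)*(-8))*2 = -151 + 144*2 = -151 + 288 = 137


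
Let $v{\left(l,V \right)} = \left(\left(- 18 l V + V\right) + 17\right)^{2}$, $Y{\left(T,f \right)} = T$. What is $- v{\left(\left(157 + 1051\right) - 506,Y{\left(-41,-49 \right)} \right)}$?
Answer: $-268377874704$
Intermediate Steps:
$v{\left(l,V \right)} = \left(17 + V - 18 V l\right)^{2}$ ($v{\left(l,V \right)} = \left(\left(- 18 V l + V\right) + 17\right)^{2} = \left(\left(V - 18 V l\right) + 17\right)^{2} = \left(17 + V - 18 V l\right)^{2}$)
$- v{\left(\left(157 + 1051\right) - 506,Y{\left(-41,-49 \right)} \right)} = - \left(17 - 41 - - 738 \left(\left(157 + 1051\right) - 506\right)\right)^{2} = - \left(17 - 41 - - 738 \left(1208 - 506\right)\right)^{2} = - \left(17 - 41 - \left(-738\right) 702\right)^{2} = - \left(17 - 41 + 518076\right)^{2} = - 518052^{2} = \left(-1\right) 268377874704 = -268377874704$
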